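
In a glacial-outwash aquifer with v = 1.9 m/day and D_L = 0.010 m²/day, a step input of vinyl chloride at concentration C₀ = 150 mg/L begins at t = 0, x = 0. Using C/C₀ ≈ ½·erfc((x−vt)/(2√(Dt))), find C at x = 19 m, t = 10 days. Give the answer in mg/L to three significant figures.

75.0 mg/L

For a continuous step input, C/C₀ ≈ ½·erfc((x−vt)/(2√(Dt))).
vt = 1.9 × 10 = 19 m and 2√(Dt) = 2√(0.010 × 10) = 0.6325 m.
Argument (x−vt)/(2√(Dt)) = (19 − 19)/0.6325 = 0; ½·erfc(0) = 0.5000.
C = 150 × 0.5000 = 75.0 mg/L.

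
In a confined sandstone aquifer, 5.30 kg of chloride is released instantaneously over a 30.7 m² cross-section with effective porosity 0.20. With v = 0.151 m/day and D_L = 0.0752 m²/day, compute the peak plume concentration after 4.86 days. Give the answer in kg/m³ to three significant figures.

The peak of an instantaneous 1D plume sits at x = vt; there the Gaussian factor is 1 and C_max = M/(n_e·A·√(4πDt)), where n_e·A is the pore area the mass is dissolved in.
√(4πDt) = √(4π × 0.0752 × 4.86) = 2.143 m, so C_max = 5.30/(0.20 × 30.7 × 2.143) = 0.403 kg/m³.

0.403 kg/m³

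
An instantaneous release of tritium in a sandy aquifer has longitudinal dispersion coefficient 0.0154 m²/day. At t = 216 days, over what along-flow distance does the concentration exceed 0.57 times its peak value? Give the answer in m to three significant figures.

5.47 m

The plume is Gaussian with σ = √(2Dt) = √(2 × 0.0154 × 216) = 2.579 m.
C/C_peak = exp(−Δx²/(2σ²)) = 0.57 ⇒ Δx = σ·√(−2 ln 0.57) = 2.579 × 1.060 = 2.734 m.
Width = 2Δx = 5.47 m.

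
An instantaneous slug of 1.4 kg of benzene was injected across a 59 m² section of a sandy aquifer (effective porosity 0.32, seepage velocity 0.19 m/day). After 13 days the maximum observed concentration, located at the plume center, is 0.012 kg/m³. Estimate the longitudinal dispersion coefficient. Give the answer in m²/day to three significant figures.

0.234 m²/day

At the plume center C_max = M/(n_e·A·√(4πDt)), so D = M²/(4πt·(n_e·A·C_max)²).
n_e·A·C_max = 0.32 × 59 × 0.012 = 0.2266 kg/m.
D = 1.4²/(4π × 13 × 0.2266²) = 0.234 m²/day.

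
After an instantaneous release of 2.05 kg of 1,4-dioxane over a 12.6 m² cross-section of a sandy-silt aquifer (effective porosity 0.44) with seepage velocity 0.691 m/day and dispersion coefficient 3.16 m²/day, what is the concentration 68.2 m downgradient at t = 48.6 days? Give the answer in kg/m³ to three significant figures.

0.00120 kg/m³

For an instantaneous plane source, C(x,t) = M/(n_e·A·√(4πDt)) · exp(−(x−vt)²/(4Dt)), with n_e·A the pore (flow) area.
Plume center vt = 0.691 × 48.6 = 33.5826 m, so the well at 68.2 m is 34.6174 m downgradient of the peak.
√(4πDt) = 43.93 m, giving peak height M/(n_e·A·√(4πDt)) = 2.05/(0.44 × 12.6 × 43.93) = 0.008417 kg/m³.
(x−vt)²/(4Dt) = (34.6174)²/(4 × 3.16 × 48.6) = 1.951; exp(−1.951) = 0.1421.
C = 0.008417 × 0.1421 = 0.00120 kg/m³.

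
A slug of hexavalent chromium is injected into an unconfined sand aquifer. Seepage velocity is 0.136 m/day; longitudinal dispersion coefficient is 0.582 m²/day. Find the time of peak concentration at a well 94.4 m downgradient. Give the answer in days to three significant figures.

For the 1D instantaneous-source solution, setting ∂C/∂t = 0 at fixed x gives v²t² + 2Dt − x² = 0, so t = (√(D² + v²x²) − D)/v².
√(D² + v²x²) = √(0.582² + 0.136² × 94.4²) = 12.85; v² = 0.018496.
t = (12.85 − 0.582)/0.018496 = 663 days (vs. the pure-advection estimate x/v = 694 d).

663 days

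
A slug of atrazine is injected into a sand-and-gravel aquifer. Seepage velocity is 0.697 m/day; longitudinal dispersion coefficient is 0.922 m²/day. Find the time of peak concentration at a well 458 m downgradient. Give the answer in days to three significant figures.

For the 1D instantaneous-source solution, setting ∂C/∂t = 0 at fixed x gives v²t² + 2Dt − x² = 0, so t = (√(D² + v²x²) − D)/v².
√(D² + v²x²) = √(0.922² + 0.697² × 458²) = 319.2; v² = 0.485809.
t = (319.2 − 0.922)/0.485809 = 655 days (vs. the pure-advection estimate x/v = 657 d).

655 days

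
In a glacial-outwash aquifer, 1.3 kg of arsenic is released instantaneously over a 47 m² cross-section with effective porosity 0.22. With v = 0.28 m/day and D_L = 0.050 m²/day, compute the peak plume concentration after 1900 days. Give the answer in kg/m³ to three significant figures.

0.00364 kg/m³

The peak of an instantaneous 1D plume sits at x = vt; there the Gaussian factor is 1 and C_max = M/(n_e·A·√(4πDt)), where n_e·A is the pore area the mass is dissolved in.
√(4πDt) = √(4π × 0.050 × 1900) = 34.55 m, so C_max = 1.3/(0.22 × 47 × 34.55) = 0.00364 kg/m³.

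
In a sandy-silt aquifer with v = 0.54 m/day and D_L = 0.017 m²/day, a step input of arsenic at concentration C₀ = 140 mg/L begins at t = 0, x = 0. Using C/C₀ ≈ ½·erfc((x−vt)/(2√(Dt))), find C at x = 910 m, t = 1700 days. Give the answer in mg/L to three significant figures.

120 mg/L

For a continuous step input, C/C₀ ≈ ½·erfc((x−vt)/(2√(Dt))).
vt = 0.54 × 1700 = 918 m and 2√(Dt) = 2√(0.017 × 1700) = 10.75 m.
Argument (x−vt)/(2√(Dt)) = (910 − 918)/10.75 = -0.7442; ½·erfc(-0.7442) = 0.8537.
C = 140 × 0.8537 = 120 mg/L.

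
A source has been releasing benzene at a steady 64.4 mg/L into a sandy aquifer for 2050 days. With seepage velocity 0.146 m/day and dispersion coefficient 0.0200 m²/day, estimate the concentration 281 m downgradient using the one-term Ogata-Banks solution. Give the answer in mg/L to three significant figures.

63.0 mg/L

For a continuous step input, C/C₀ ≈ ½·erfc((x−vt)/(2√(Dt))).
vt = 0.146 × 2050 = 299.3 m and 2√(Dt) = 2√(0.0200 × 2050) = 12.81 m.
Argument (x−vt)/(2√(Dt)) = (281 − 299.3)/12.81 = -1.429; ½·erfc(-1.429) = 0.9784.
C = 64.4 × 0.9784 = 63.0 mg/L.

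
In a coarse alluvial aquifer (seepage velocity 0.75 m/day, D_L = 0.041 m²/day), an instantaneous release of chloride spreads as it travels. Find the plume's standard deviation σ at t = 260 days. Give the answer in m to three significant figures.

Dispersive spreading gives a Gaussian with σ² = 2Dt; advection only shifts the center.
σ = √(2 × 0.041 × 260) = 4.62 m.

4.62 m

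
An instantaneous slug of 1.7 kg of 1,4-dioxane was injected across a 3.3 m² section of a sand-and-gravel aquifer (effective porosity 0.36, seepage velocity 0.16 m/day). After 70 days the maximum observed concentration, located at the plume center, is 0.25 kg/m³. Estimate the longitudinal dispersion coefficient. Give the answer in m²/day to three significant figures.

0.0372 m²/day

At the plume center C_max = M/(n_e·A·√(4πDt)), so D = M²/(4πt·(n_e·A·C_max)²).
n_e·A·C_max = 0.36 × 3.3 × 0.25 = 0.2970 kg/m.
D = 1.7²/(4π × 70 × 0.2970²) = 0.0372 m²/day.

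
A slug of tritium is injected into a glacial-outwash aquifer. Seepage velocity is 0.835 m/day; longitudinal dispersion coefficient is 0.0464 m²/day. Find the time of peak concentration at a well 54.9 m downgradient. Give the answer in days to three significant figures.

For the 1D instantaneous-source solution, setting ∂C/∂t = 0 at fixed x gives v²t² + 2Dt − x² = 0, so t = (√(D² + v²x²) − D)/v².
√(D² + v²x²) = √(0.0464² + 0.835² × 54.9²) = 45.84; v² = 0.697225.
t = (45.84 − 0.0464)/0.697225 = 65.7 days (vs. the pure-advection estimate x/v = 65.7 d).

65.7 days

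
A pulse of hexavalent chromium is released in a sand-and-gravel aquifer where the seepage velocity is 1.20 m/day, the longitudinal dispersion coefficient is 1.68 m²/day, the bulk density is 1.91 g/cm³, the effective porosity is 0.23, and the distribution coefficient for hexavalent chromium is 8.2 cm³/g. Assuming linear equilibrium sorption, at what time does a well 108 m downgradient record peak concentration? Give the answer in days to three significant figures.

6140 days

Retardation factor R = 1 + ρ_b·K_d/n = 1 + 1.91 × 8.2/0.23 = 69.10.
Sorption retards both mechanisms: v_R = v/R = 0.01737 m/day, D_R = D/R = 0.02431 m²/day.
Peak time from v_R²t² + 2D_R t − x² = 0: t = (√(D_R² + v_R²x²) − D_R)/v_R².
√(D_R² + v_R²x²) = √(0.02431² + 0.01737² × 108²) = 1.876; v_R² = 0.0003017.
t = (1.876 − 0.02431)/0.0003017 = 6140 days.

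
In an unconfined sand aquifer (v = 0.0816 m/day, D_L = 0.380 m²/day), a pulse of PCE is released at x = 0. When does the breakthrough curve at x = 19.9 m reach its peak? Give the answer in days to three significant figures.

193 days

For the 1D instantaneous-source solution, setting ∂C/∂t = 0 at fixed x gives v²t² + 2Dt − x² = 0, so t = (√(D² + v²x²) − D)/v².
√(D² + v²x²) = √(0.380² + 0.0816² × 19.9²) = 1.668; v² = 0.00665856.
t = (1.668 − 0.380)/0.00665856 = 193 days (vs. the pure-advection estimate x/v = 244 d).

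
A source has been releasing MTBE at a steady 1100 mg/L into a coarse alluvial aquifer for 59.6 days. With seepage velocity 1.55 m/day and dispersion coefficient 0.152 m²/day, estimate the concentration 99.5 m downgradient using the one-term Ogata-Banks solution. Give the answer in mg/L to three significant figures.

For a continuous step input, C/C₀ ≈ ½·erfc((x−vt)/(2√(Dt))).
vt = 1.55 × 59.6 = 92.38 m and 2√(Dt) = 2√(0.152 × 59.6) = 6.020 m.
Argument (x−vt)/(2√(Dt)) = (99.5 − 92.38)/6.020 = 1.183; ½·erfc(1.183) = 0.04716.
C = 1100 × 0.04716 = 51.9 mg/L.

51.9 mg/L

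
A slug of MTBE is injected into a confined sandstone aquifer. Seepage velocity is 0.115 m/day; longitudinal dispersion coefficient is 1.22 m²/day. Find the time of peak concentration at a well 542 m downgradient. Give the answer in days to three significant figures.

4620 days

For the 1D instantaneous-source solution, setting ∂C/∂t = 0 at fixed x gives v²t² + 2Dt − x² = 0, so t = (√(D² + v²x²) − D)/v².
√(D² + v²x²) = √(1.22² + 0.115² × 542²) = 62.34; v² = 0.013225.
t = (62.34 − 1.22)/0.013225 = 4620 days (vs. the pure-advection estimate x/v = 4710 d).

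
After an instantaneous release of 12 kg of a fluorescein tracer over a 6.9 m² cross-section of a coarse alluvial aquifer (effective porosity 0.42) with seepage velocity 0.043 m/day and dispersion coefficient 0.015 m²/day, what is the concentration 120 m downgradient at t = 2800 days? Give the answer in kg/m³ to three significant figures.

For an instantaneous plane source, C(x,t) = M/(n_e·A·√(4πDt)) · exp(−(x−vt)²/(4Dt)), with n_e·A the pore (flow) area.
Plume center vt = 0.043 × 2800 = 120.4 m, so the well at 120 m is 0.4 m upgradient of the peak.
√(4πDt) = 22.97 m, giving peak height M/(n_e·A·√(4πDt)) = 12/(0.42 × 6.9 × 22.97) = 0.1803 kg/m³.
(x−vt)²/(4Dt) = (-0.4)²/(4 × 0.015 × 2800) = 0.0009524; exp(−0.0009524) = 0.9990.
C = 0.1803 × 0.9990 = 0.180 kg/m³.

0.180 kg/m³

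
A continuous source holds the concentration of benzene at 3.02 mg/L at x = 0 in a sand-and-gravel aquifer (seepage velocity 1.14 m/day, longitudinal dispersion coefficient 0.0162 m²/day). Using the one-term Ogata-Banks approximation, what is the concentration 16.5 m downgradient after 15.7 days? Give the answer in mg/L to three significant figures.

2.94 mg/L

For a continuous step input, C/C₀ ≈ ½·erfc((x−vt)/(2√(Dt))).
vt = 1.14 × 15.7 = 17.898 m and 2√(Dt) = 2√(0.0162 × 15.7) = 1.009 m.
Argument (x−vt)/(2√(Dt)) = (16.5 − 17.898)/1.009 = -1.386; ½·erfc(-1.386) = 0.9750.
C = 3.02 × 0.9750 = 2.94 mg/L.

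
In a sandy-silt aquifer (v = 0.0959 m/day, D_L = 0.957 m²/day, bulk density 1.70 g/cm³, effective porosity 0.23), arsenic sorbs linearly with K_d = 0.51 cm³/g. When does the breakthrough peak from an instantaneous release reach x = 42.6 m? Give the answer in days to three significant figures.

1680 days

Retardation factor R = 1 + ρ_b·K_d/n = 1 + 1.70 × 0.51/0.23 = 4.770.
Sorption retards both mechanisms: v_R = v/R = 0.02010 m/day, D_R = D/R = 0.2006 m²/day.
Peak time from v_R²t² + 2D_R t − x² = 0: t = (√(D_R² + v_R²x²) − D_R)/v_R².
√(D_R² + v_R²x²) = √(0.2006² + 0.02010² × 42.6²) = 0.8794; v_R² = 0.0004040.
t = (0.8794 − 0.2006)/0.0004040 = 1680 days.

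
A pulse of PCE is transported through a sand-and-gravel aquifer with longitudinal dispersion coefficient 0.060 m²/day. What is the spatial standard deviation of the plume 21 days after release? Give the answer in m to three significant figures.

1.59 m

Dispersive spreading gives a Gaussian with σ² = 2Dt; advection only shifts the center.
σ = √(2 × 0.060 × 21) = 1.59 m.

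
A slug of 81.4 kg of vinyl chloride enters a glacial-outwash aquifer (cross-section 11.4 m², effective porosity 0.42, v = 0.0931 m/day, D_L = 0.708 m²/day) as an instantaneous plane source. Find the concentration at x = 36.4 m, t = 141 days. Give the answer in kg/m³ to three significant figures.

0.124 kg/m³

For an instantaneous plane source, C(x,t) = M/(n_e·A·√(4πDt)) · exp(−(x−vt)²/(4Dt)), with n_e·A the pore (flow) area.
Plume center vt = 0.0931 × 141 = 13.1271 m, so the well at 36.4 m is 23.2729 m downgradient of the peak.
√(4πDt) = 35.42 m, giving peak height M/(n_e·A·√(4πDt)) = 81.4/(0.42 × 11.4 × 35.42) = 0.4800 kg/m³.
(x−vt)²/(4Dt) = (23.2729)²/(4 × 0.708 × 141) = 1.356; exp(−1.356) = 0.2577.
C = 0.4800 × 0.2577 = 0.124 kg/m³.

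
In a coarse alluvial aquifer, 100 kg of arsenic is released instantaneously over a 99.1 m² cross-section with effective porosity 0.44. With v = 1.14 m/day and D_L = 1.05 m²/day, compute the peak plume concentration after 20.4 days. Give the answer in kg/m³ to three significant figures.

0.140 kg/m³

The peak of an instantaneous 1D plume sits at x = vt; there the Gaussian factor is 1 and C_max = M/(n_e·A·√(4πDt)), where n_e·A is the pore area the mass is dissolved in.
√(4πDt) = √(4π × 1.05 × 20.4) = 16.41 m, so C_max = 100/(0.44 × 99.1 × 16.41) = 0.140 kg/m³.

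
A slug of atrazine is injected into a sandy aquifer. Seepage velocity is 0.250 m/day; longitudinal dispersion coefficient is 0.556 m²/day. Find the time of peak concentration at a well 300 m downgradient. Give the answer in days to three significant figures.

For the 1D instantaneous-source solution, setting ∂C/∂t = 0 at fixed x gives v²t² + 2Dt − x² = 0, so t = (√(D² + v²x²) − D)/v².
√(D² + v²x²) = √(0.556² + 0.250² × 300²) = 75.00; v² = 0.0625.
t = (75.00 − 0.556)/0.0625 = 1190 days (vs. the pure-advection estimate x/v = 1200 d).

1190 days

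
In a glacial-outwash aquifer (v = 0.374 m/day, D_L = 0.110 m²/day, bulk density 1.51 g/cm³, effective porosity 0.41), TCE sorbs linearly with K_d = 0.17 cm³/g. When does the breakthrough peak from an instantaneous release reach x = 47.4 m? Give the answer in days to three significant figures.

Retardation factor R = 1 + ρ_b·K_d/n = 1 + 1.51 × 0.17/0.41 = 1.626.
Sorption retards both mechanisms: v_R = v/R = 0.2300 m/day, D_R = D/R = 0.06765 m²/day.
Peak time from v_R²t² + 2D_R t − x² = 0: t = (√(D_R² + v_R²x²) − D_R)/v_R².
√(D_R² + v_R²x²) = √(0.06765² + 0.2300² × 47.4²) = 10.90; v_R² = 0.05290.
t = (10.90 − 0.06765)/0.05290 = 205 days.

205 days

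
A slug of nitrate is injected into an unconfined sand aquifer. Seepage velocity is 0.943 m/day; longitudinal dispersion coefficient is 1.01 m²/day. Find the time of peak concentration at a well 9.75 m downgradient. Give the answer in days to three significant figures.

For the 1D instantaneous-source solution, setting ∂C/∂t = 0 at fixed x gives v²t² + 2Dt − x² = 0, so t = (√(D² + v²x²) − D)/v².
√(D² + v²x²) = √(1.01² + 0.943² × 9.75²) = 9.250; v² = 0.889249.
t = (9.250 − 1.01)/0.889249 = 9.27 days (vs. the pure-advection estimate x/v = 10.3 d).

9.27 days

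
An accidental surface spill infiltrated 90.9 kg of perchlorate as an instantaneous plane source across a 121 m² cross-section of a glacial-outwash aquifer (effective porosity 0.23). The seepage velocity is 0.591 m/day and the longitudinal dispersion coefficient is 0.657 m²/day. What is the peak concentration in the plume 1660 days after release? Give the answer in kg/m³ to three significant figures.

The peak of an instantaneous 1D plume sits at x = vt; there the Gaussian factor is 1 and C_max = M/(n_e·A·√(4πDt)), where n_e·A is the pore area the mass is dissolved in.
√(4πDt) = √(4π × 0.657 × 1660) = 117.1 m, so C_max = 90.9/(0.23 × 121 × 117.1) = 0.0279 kg/m³.

0.0279 kg/m³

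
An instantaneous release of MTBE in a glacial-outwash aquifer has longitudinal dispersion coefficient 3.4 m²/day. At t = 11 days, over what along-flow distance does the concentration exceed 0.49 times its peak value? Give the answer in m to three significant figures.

20.7 m

The plume is Gaussian with σ = √(2Dt) = √(2 × 3.4 × 11) = 8.649 m.
C/C_peak = exp(−Δx²/(2σ²)) = 0.49 ⇒ Δx = σ·√(−2 ln 0.49) = 8.649 × 1.194 = 10.33 m.
Width = 2Δx = 20.7 m.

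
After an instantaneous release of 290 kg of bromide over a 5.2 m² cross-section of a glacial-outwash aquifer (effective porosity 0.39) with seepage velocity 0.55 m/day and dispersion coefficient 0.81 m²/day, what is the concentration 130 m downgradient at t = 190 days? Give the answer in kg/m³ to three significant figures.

For an instantaneous plane source, C(x,t) = M/(n_e·A·√(4πDt)) · exp(−(x−vt)²/(4Dt)), with n_e·A the pore (flow) area.
Plume center vt = 0.55 × 190 = 104.5 m, so the well at 130 m is 25.5 m downgradient of the peak.
√(4πDt) = 43.98 m, giving peak height M/(n_e·A·√(4πDt)) = 290/(0.39 × 5.2 × 43.98) = 3.251 kg/m³.
(x−vt)²/(4Dt) = (25.5)²/(4 × 0.81 × 190) = 1.056; exp(−1.056) = 0.3478.
C = 3.251 × 0.3478 = 1.13 kg/m³.

1.13 kg/m³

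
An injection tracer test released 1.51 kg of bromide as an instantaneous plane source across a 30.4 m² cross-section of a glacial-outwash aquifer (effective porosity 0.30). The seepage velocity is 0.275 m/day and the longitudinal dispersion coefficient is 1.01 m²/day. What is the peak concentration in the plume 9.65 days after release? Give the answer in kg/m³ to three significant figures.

The peak of an instantaneous 1D plume sits at x = vt; there the Gaussian factor is 1 and C_max = M/(n_e·A·√(4πDt)), where n_e·A is the pore area the mass is dissolved in.
√(4πDt) = √(4π × 1.01 × 9.65) = 11.07 m, so C_max = 1.51/(0.30 × 30.4 × 11.07) = 0.0150 kg/m³.

0.0150 kg/m³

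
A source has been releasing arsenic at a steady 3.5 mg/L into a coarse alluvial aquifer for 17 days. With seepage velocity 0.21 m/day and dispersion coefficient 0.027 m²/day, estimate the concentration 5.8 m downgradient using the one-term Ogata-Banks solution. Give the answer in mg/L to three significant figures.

0.0349 mg/L

For a continuous step input, C/C₀ ≈ ½·erfc((x−vt)/(2√(Dt))).
vt = 0.21 × 17 = 3.57 m and 2√(Dt) = 2√(0.027 × 17) = 1.355 m.
Argument (x−vt)/(2√(Dt)) = (5.8 − 3.57)/1.355 = 1.646; ½·erfc(1.646) = 0.009961.
C = 3.5 × 0.009961 = 0.0349 mg/L.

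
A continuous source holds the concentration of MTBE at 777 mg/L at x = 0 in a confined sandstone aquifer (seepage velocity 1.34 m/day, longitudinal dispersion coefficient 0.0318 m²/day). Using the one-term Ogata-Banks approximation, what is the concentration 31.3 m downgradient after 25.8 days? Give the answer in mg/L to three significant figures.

For a continuous step input, C/C₀ ≈ ½·erfc((x−vt)/(2√(Dt))).
vt = 1.34 × 25.8 = 34.572 m and 2√(Dt) = 2√(0.0318 × 25.8) = 1.812 m.
Argument (x−vt)/(2√(Dt)) = (31.3 − 34.572)/1.812 = -1.806; ½·erfc(-1.806) = 0.9947.
C = 777 × 0.9947 = 773 mg/L.

773 mg/L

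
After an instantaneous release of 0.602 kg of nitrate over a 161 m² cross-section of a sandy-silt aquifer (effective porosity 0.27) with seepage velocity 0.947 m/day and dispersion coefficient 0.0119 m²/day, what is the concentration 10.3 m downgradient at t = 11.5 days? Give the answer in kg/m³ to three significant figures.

0.00559 kg/m³

For an instantaneous plane source, C(x,t) = M/(n_e·A·√(4πDt)) · exp(−(x−vt)²/(4Dt)), with n_e·A the pore (flow) area.
Plume center vt = 0.947 × 11.5 = 10.8905 m, so the well at 10.3 m is 0.5905 m upgradient of the peak.
√(4πDt) = 1.311 m, giving peak height M/(n_e·A·√(4πDt)) = 0.602/(0.27 × 161 × 1.311) = 0.01056 kg/m³.
(x−vt)²/(4Dt) = (-0.5905)²/(4 × 0.0119 × 11.5) = 0.6370; exp(−0.6370) = 0.5289.
C = 0.01056 × 0.5289 = 0.00559 kg/m³.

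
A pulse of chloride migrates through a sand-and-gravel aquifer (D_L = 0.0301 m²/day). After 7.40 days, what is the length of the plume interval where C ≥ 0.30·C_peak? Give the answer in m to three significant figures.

The plume is Gaussian with σ = √(2Dt) = √(2 × 0.0301 × 7.40) = 0.6674 m.
C/C_peak = exp(−Δx²/(2σ²)) = 0.30 ⇒ Δx = σ·√(−2 ln 0.30) = 0.6674 × 1.552 = 1.036 m.
Width = 2Δx = 2.07 m.

2.07 m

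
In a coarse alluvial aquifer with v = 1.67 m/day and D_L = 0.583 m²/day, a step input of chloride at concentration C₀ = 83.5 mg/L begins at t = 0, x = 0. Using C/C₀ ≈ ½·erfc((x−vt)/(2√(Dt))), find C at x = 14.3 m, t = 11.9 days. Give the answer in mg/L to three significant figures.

77.9 mg/L

For a continuous step input, C/C₀ ≈ ½·erfc((x−vt)/(2√(Dt))).
vt = 1.67 × 11.9 = 19.873 m and 2√(Dt) = 2√(0.583 × 11.9) = 5.268 m.
Argument (x−vt)/(2√(Dt)) = (14.3 − 19.873)/5.268 = -1.058; ½·erfc(-1.058) = 0.9327.
C = 83.5 × 0.9327 = 77.9 mg/L.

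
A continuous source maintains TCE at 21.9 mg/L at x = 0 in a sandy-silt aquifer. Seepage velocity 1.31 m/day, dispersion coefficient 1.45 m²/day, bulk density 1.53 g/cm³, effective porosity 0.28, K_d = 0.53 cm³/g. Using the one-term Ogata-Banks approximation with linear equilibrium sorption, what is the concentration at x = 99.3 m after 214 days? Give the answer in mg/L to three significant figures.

Retardation factor R = 1 + ρ_b·K_d/n = 1 + 1.53 × 0.53/0.28 = 3.896.
Sorption retards both mechanisms: v_R = v/R = 0.3362 m/day, D_R = D/R = 0.3722 m²/day.
v_R·t = 0.3362 × 214 = 71.9468 m; 2√(D_R t) = 17.85 m; argument = (99.3 − 71.9468)/17.85 = 1.532.
C = C₀ × ½·erfc(1.532) = 21.9 × 0.01513 = 0.331 mg/L.

0.331 mg/L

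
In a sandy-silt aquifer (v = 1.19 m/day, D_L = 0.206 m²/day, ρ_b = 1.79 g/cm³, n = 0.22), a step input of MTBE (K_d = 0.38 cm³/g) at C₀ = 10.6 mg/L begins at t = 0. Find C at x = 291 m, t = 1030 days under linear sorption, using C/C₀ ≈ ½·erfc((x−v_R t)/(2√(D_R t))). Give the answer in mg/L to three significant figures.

8.47 mg/L

Retardation factor R = 1 + ρ_b·K_d/n = 1 + 1.79 × 0.38/0.22 = 4.092.
Sorption retards both mechanisms: v_R = v/R = 0.2908 m/day, D_R = D/R = 0.05034 m²/day.
v_R·t = 0.2908 × 1030 = 299.524 m; 2√(D_R t) = 14.40 m; argument = (291 − 299.524)/14.40 = -0.5919.
C = C₀ × ½·erfc(-0.5919) = 10.6 × 0.7987 = 8.47 mg/L.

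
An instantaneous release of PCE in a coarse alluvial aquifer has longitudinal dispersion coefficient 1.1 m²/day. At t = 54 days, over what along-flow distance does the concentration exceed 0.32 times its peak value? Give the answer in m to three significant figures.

The plume is Gaussian with σ = √(2Dt) = √(2 × 1.1 × 54) = 10.90 m.
C/C_peak = exp(−Δx²/(2σ²)) = 0.32 ⇒ Δx = σ·√(−2 ln 0.32) = 10.90 × 1.510 = 16.46 m.
Width = 2Δx = 32.9 m.

32.9 m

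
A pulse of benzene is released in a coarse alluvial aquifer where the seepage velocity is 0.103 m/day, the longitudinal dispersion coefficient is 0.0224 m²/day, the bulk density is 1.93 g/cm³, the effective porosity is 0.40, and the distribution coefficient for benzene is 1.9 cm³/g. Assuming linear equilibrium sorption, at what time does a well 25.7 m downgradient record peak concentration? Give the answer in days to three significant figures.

2520 days

Retardation factor R = 1 + ρ_b·K_d/n = 1 + 1.93 × 1.9/0.40 = 10.17.
Sorption retards both mechanisms: v_R = v/R = 0.01013 m/day, D_R = D/R = 0.002203 m²/day.
Peak time from v_R²t² + 2D_R t − x² = 0: t = (√(D_R² + v_R²x²) − D_R)/v_R².
√(D_R² + v_R²x²) = √(0.002203² + 0.01013² × 25.7²) = 0.2604; v_R² = 0.0001026.
t = (0.2604 − 0.002203)/0.0001026 = 2520 days.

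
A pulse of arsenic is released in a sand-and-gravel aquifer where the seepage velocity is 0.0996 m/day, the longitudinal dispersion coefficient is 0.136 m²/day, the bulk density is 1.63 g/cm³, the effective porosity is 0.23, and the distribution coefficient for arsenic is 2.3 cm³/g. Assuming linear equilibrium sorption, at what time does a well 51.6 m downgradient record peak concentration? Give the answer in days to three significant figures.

Retardation factor R = 1 + ρ_b·K_d/n = 1 + 1.63 × 2.3/0.23 = 17.30.
Sorption retards both mechanisms: v_R = v/R = 0.005757 m/day, D_R = D/R = 0.007861 m²/day.
Peak time from v_R²t² + 2D_R t − x² = 0: t = (√(D_R² + v_R²x²) − D_R)/v_R².
√(D_R² + v_R²x²) = √(0.007861² + 0.005757² × 51.6²) = 0.2972; v_R² = 3.314e-05.
t = (0.2972 − 0.007861)/3.314e-05 = 8730 days.

8730 days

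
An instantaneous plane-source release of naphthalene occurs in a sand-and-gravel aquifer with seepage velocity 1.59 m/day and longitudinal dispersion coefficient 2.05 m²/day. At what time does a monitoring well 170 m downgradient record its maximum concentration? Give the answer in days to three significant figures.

106 days

For the 1D instantaneous-source solution, setting ∂C/∂t = 0 at fixed x gives v²t² + 2Dt − x² = 0, so t = (√(D² + v²x²) − D)/v².
√(D² + v²x²) = √(2.05² + 1.59² × 170²) = 270.3; v² = 2.5281.
t = (270.3 − 2.05)/2.5281 = 106 days (vs. the pure-advection estimate x/v = 107 d).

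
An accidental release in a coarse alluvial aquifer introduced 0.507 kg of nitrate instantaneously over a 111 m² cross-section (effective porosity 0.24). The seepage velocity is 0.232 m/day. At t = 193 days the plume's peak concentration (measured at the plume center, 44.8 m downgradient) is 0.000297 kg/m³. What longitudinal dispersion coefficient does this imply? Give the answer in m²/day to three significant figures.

At the plume center C_max = M/(n_e·A·√(4πDt)), so D = M²/(4πt·(n_e·A·C_max)²).
n_e·A·C_max = 0.24 × 111 × 0.000297 = 0.007912 kg/m.
D = 0.507²/(4π × 193 × 0.007912²) = 1.69 m²/day.

1.69 m²/day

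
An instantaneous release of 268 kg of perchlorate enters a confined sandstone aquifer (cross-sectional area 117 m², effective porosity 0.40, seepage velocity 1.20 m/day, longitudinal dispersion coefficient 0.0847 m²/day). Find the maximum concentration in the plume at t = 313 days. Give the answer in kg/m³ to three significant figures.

The peak of an instantaneous 1D plume sits at x = vt; there the Gaussian factor is 1 and C_max = M/(n_e·A·√(4πDt)), where n_e·A is the pore area the mass is dissolved in.
√(4πDt) = √(4π × 0.0847 × 313) = 18.25 m, so C_max = 268/(0.40 × 117 × 18.25) = 0.314 kg/m³.

0.314 kg/m³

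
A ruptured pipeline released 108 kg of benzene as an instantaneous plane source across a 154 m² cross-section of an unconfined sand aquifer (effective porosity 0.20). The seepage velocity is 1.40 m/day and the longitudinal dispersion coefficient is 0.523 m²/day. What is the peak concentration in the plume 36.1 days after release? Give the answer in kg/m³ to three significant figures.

The peak of an instantaneous 1D plume sits at x = vt; there the Gaussian factor is 1 and C_max = M/(n_e·A·√(4πDt)), where n_e·A is the pore area the mass is dissolved in.
√(4πDt) = √(4π × 0.523 × 36.1) = 15.40 m, so C_max = 108/(0.20 × 154 × 15.40) = 0.228 kg/m³.

0.228 kg/m³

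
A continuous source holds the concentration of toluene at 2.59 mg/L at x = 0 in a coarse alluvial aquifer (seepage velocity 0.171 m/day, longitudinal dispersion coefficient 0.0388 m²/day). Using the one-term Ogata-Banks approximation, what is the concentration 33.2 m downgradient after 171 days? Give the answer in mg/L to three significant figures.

0.359 mg/L

For a continuous step input, C/C₀ ≈ ½·erfc((x−vt)/(2√(Dt))).
vt = 0.171 × 171 = 29.241 m and 2√(Dt) = 2√(0.0388 × 171) = 5.152 m.
Argument (x−vt)/(2√(Dt)) = (33.2 − 29.241)/5.152 = 0.7684; ½·erfc(0.7684) = 0.1386.
C = 2.59 × 0.1386 = 0.359 mg/L.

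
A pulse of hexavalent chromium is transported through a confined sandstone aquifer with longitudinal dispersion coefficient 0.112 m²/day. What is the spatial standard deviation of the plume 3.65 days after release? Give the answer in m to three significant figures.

Dispersive spreading gives a Gaussian with σ² = 2Dt; advection only shifts the center.
σ = √(2 × 0.112 × 3.65) = 0.904 m.

0.904 m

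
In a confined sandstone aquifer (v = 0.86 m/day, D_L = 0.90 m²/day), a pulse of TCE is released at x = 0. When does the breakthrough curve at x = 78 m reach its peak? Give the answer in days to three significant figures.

89.5 days

For the 1D instantaneous-source solution, setting ∂C/∂t = 0 at fixed x gives v²t² + 2Dt − x² = 0, so t = (√(D² + v²x²) − D)/v².
√(D² + v²x²) = √(0.90² + 0.86² × 78²) = 67.09; v² = 0.7396.
t = (67.09 − 0.90)/0.7396 = 89.5 days (vs. the pure-advection estimate x/v = 90.7 d).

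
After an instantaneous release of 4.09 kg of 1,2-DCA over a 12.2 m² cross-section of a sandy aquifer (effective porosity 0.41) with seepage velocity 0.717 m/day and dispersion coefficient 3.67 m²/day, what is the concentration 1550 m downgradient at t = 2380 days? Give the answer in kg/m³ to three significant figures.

For an instantaneous plane source, C(x,t) = M/(n_e·A·√(4πDt)) · exp(−(x−vt)²/(4Dt)), with n_e·A the pore (flow) area.
Plume center vt = 0.717 × 2380 = 1706.46 m, so the well at 1550 m is 156.46 m upgradient of the peak.
√(4πDt) = 331.3 m, giving peak height M/(n_e·A·√(4πDt)) = 4.09/(0.41 × 12.2 × 331.3) = 0.002468 kg/m³.
(x−vt)²/(4Dt) = (-156.46)²/(4 × 3.67 × 2380) = 0.7007; exp(−0.7007) = 0.4962.
C = 0.002468 × 0.4962 = 0.00122 kg/m³.

0.00122 kg/m³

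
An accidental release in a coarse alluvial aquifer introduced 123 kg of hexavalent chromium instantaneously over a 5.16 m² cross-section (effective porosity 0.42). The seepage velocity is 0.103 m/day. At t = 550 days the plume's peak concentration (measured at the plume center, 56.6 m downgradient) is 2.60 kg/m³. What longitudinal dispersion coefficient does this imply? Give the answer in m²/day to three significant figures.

At the plume center C_max = M/(n_e·A·√(4πDt)), so D = M²/(4πt·(n_e·A·C_max)²).
n_e·A·C_max = 0.42 × 5.16 × 2.60 = 5.635 kg/m.
D = 123²/(4π × 550 × 5.635²) = 0.0689 m²/day.

0.0689 m²/day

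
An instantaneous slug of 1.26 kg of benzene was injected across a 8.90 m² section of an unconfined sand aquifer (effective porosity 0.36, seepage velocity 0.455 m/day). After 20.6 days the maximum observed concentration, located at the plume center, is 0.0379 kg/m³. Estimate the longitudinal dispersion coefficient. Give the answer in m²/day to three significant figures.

0.416 m²/day

At the plume center C_max = M/(n_e·A·√(4πDt)), so D = M²/(4πt·(n_e·A·C_max)²).
n_e·A·C_max = 0.36 × 8.90 × 0.0379 = 0.1214 kg/m.
D = 1.26²/(4π × 20.6 × 0.1214²) = 0.416 m²/day.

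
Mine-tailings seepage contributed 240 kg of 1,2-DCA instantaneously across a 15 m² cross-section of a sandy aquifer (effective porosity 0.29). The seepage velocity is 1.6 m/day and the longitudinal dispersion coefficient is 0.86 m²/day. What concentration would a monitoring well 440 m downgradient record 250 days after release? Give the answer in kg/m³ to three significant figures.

0.165 kg/m³

For an instantaneous plane source, C(x,t) = M/(n_e·A·√(4πDt)) · exp(−(x−vt)²/(4Dt)), with n_e·A the pore (flow) area.
Plume center vt = 1.6 × 250 = 400 m, so the well at 440 m is 40 m downgradient of the peak.
√(4πDt) = 51.98 m, giving peak height M/(n_e·A·√(4πDt)) = 240/(0.29 × 15 × 51.98) = 1.061 kg/m³.
(x−vt)²/(4Dt) = (40)²/(4 × 0.86 × 250) = 1.860; exp(−1.860) = 0.1557.
C = 1.061 × 0.1557 = 0.165 kg/m³.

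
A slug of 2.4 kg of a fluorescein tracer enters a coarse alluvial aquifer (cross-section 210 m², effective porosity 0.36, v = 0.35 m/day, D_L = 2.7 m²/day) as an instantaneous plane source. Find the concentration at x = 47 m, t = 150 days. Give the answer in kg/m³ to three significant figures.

For an instantaneous plane source, C(x,t) = M/(n_e·A·√(4πDt)) · exp(−(x−vt)²/(4Dt)), with n_e·A the pore (flow) area.
Plume center vt = 0.35 × 150 = 52.5 m, so the well at 47 m is 5.5 m upgradient of the peak.
√(4πDt) = 71.34 m, giving peak height M/(n_e·A·√(4πDt)) = 2.4/(0.36 × 210 × 71.34) = 0.0004450 kg/m³.
(x−vt)²/(4Dt) = (-5.5)²/(4 × 2.7 × 150) = 0.01867; exp(−0.01867) = 0.9815.
C = 0.0004450 × 0.9815 = 0.000437 kg/m³.

0.000437 kg/m³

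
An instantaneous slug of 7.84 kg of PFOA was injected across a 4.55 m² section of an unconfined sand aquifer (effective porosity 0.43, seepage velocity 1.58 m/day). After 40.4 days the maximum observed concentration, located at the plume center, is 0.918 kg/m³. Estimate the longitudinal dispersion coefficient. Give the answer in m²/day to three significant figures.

At the plume center C_max = M/(n_e·A·√(4πDt)), so D = M²/(4πt·(n_e·A·C_max)²).
n_e·A·C_max = 0.43 × 4.55 × 0.918 = 1.796 kg/m.
D = 7.84²/(4π × 40.4 × 1.796²) = 0.0375 m²/day.

0.0375 m²/day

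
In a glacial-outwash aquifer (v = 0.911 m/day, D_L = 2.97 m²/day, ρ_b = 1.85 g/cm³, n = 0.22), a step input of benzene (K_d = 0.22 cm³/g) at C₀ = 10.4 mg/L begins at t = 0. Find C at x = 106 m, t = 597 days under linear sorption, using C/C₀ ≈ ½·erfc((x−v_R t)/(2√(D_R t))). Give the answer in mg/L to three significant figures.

Retardation factor R = 1 + ρ_b·K_d/n = 1 + 1.85 × 0.22/0.22 = 2.850.
Sorption retards both mechanisms: v_R = v/R = 0.3196 m/day, D_R = D/R = 1.042 m²/day.
v_R·t = 0.3196 × 597 = 190.8012 m; 2√(D_R t) = 49.88 m; argument = (106 − 190.8012)/49.88 = -1.700.
C = C₀ × ½·erfc(-1.700) = 10.4 × 0.9919 = 10.3 mg/L.

10.3 mg/L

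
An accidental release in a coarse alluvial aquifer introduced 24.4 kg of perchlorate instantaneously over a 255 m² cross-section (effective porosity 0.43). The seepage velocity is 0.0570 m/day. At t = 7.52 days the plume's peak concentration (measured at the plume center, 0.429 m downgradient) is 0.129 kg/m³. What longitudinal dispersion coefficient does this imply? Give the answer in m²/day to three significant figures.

At the plume center C_max = M/(n_e·A·√(4πDt)), so D = M²/(4πt·(n_e·A·C_max)²).
n_e·A·C_max = 0.43 × 255 × 0.129 = 14.14 kg/m.
D = 24.4²/(4π × 7.52 × 14.14²) = 0.0315 m²/day.

0.0315 m²/day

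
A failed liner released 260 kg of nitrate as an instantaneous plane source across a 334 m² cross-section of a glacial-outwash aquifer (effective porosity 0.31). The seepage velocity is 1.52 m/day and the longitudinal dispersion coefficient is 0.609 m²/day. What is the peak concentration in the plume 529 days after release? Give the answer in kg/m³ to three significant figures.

The peak of an instantaneous 1D plume sits at x = vt; there the Gaussian factor is 1 and C_max = M/(n_e·A·√(4πDt)), where n_e·A is the pore area the mass is dissolved in.
√(4πDt) = √(4π × 0.609 × 529) = 63.63 m, so C_max = 260/(0.31 × 334 × 63.63) = 0.0395 kg/m³.

0.0395 kg/m³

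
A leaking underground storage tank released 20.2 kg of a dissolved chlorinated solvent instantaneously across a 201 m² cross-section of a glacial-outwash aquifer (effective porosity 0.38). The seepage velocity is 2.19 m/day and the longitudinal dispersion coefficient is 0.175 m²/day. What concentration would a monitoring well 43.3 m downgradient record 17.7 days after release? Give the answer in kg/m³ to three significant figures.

For an instantaneous plane source, C(x,t) = M/(n_e·A·√(4πDt)) · exp(−(x−vt)²/(4Dt)), with n_e·A the pore (flow) area.
Plume center vt = 2.19 × 17.7 = 38.763 m, so the well at 43.3 m is 4.537 m downgradient of the peak.
√(4πDt) = 6.239 m, giving peak height M/(n_e·A·√(4πDt)) = 20.2/(0.38 × 201 × 6.239) = 0.04239 kg/m³.
(x−vt)²/(4Dt) = (4.537)²/(4 × 0.175 × 17.7) = 1.661; exp(−1.661) = 0.1899.
C = 0.04239 × 0.1899 = 0.00805 kg/m³.

0.00805 kg/m³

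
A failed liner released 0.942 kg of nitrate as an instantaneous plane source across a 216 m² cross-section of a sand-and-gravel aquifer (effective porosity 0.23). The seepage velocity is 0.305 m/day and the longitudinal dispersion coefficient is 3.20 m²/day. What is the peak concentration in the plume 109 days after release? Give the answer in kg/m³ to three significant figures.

0.000286 kg/m³

The peak of an instantaneous 1D plume sits at x = vt; there the Gaussian factor is 1 and C_max = M/(n_e·A·√(4πDt)), where n_e·A is the pore area the mass is dissolved in.
√(4πDt) = √(4π × 3.20 × 109) = 66.21 m, so C_max = 0.942/(0.23 × 216 × 66.21) = 0.000286 kg/m³.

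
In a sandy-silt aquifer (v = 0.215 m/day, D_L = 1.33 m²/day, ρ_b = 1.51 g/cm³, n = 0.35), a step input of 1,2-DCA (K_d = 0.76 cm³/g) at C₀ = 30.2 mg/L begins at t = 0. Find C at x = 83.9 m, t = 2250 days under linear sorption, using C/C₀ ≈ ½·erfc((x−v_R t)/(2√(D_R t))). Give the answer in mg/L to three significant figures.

23.6 mg/L

Retardation factor R = 1 + ρ_b·K_d/n = 1 + 1.51 × 0.76/0.35 = 4.279.
Sorption retards both mechanisms: v_R = v/R = 0.05025 m/day, D_R = D/R = 0.3108 m²/day.
v_R·t = 0.05025 × 2250 = 113.0625 m; 2√(D_R t) = 52.89 m; argument = (83.9 − 113.0625)/52.89 = -0.5514.
C = C₀ × ½·erfc(-0.5514) = 30.2 × 0.7822 = 23.6 mg/L.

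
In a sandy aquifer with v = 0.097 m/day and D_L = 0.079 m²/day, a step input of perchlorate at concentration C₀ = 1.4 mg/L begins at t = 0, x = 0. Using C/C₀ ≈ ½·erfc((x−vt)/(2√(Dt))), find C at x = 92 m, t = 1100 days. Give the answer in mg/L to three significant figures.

For a continuous step input, C/C₀ ≈ ½·erfc((x−vt)/(2√(Dt))).
vt = 0.097 × 1100 = 106.7 m and 2√(Dt) = 2√(0.079 × 1100) = 18.64 m.
Argument (x−vt)/(2√(Dt)) = (92 − 106.7)/18.64 = -0.7886; ½·erfc(-0.7886) = 0.8676.
C = 1.4 × 0.8676 = 1.21 mg/L.

1.21 mg/L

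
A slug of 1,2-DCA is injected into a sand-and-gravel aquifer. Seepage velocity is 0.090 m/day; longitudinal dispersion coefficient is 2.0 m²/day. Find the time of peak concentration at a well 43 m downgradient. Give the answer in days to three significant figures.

291 days

For the 1D instantaneous-source solution, setting ∂C/∂t = 0 at fixed x gives v²t² + 2Dt − x² = 0, so t = (√(D² + v²x²) − D)/v².
√(D² + v²x²) = √(2.0² + 0.090² × 43²) = 4.356; v² = 0.0081.
t = (4.356 − 2.0)/0.0081 = 291 days (vs. the pure-advection estimate x/v = 478 d).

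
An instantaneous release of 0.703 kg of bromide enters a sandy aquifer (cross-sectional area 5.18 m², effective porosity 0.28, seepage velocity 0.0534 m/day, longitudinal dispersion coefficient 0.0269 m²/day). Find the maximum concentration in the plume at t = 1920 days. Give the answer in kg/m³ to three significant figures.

The peak of an instantaneous 1D plume sits at x = vt; there the Gaussian factor is 1 and C_max = M/(n_e·A·√(4πDt)), where n_e·A is the pore area the mass is dissolved in.
√(4πDt) = √(4π × 0.0269 × 1920) = 25.48 m, so C_max = 0.703/(0.28 × 5.18 × 25.48) = 0.0190 kg/m³.

0.0190 kg/m³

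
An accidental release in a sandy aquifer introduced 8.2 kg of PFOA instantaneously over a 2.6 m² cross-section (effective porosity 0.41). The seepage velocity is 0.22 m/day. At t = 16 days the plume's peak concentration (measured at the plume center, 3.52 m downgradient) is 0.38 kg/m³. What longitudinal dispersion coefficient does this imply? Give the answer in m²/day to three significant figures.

2.04 m²/day

At the plume center C_max = M/(n_e·A·√(4πDt)), so D = M²/(4πt·(n_e·A·C_max)²).
n_e·A·C_max = 0.41 × 2.6 × 0.38 = 0.4051 kg/m.
D = 8.2²/(4π × 16 × 0.4051²) = 2.04 m²/day.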